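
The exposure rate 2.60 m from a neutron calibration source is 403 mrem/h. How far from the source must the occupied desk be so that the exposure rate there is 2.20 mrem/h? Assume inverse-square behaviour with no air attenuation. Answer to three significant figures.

35.2 m

Applying the 1/r² law, d₂ = d₁·√(I₁/I₂).
I₁/I₂ = 403/2.20 = 183.2, so d₂ = 2.60 × √183.2 = 35.19 m.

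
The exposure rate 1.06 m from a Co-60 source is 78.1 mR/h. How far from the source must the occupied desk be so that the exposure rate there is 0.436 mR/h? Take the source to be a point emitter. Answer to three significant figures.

14.2 m

Since intensity falls as 1/r², d₂ = d₁·√(I₁/I₂).
I₁/I₂ = 78.1/0.436 = 179.1, so d₂ = 1.06 × √179.1 = 14.19 m.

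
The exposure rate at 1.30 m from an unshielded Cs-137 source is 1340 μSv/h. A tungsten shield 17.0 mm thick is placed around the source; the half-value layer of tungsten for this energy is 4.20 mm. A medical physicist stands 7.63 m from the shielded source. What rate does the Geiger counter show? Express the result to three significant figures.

2.35 μSv/h

Distance alone: 1340 × (1.30/7.63)² = 1340 × 0.02903 = 38.90 μSv/h.
Shield: 17.0/4.20 = 4.048 half-value layers → attenuation 2^(−4.048) = 0.06045.
Combined: 38.90 × 0.06045 = 2.352 μSv/h.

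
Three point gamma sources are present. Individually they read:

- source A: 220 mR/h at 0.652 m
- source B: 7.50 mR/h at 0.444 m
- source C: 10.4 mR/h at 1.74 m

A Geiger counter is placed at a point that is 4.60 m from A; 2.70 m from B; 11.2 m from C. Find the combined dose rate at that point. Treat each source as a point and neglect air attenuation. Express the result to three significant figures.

Each source contributes Iᵢ·(dᵢ/rᵢ)²; contributions add.
A: 220 × (0.652/4.60)² = 4.420 mR/h
B: 7.50 × (0.444/2.70)² = 0.2028 mR/h
C: 10.4 × (1.74/11.2)² = 0.2510 mR/h
Total = 4.420 + 0.2028 + 0.2510 = 4.874 mR/h.

4.87 mR/h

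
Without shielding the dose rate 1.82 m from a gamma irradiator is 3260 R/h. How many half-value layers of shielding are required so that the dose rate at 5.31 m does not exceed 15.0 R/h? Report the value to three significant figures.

4.67 half-value layers

At 5.31 m, distance alone gives 3260 × (1.82/5.31)² = 3260 × 0.1175 = 383.0 R/h.
Further attenuation needed: 383.0/15.0 = 25.53.
n = log₂(25.53) = 4.674 half-value layers.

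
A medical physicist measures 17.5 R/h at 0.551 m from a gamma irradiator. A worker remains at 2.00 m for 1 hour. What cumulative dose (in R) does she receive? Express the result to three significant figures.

Applying the 1/r² law, rate at 2.00 m:
(0.551/2.00)² = 0.07590, so 17.5 × 0.07590 = 1.328 R/h.
Dose = rate × time = 1.328 R/h × 1.000 h = 1.328 R.

1.33 R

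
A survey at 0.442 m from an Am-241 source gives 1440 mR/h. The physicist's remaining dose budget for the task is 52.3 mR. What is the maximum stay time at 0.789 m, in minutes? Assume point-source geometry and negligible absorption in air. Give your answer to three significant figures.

Since intensity falls as 1/r², rate at 0.789 m:
1440 × (0.442/0.789)² = 1440 × 0.3138 = 451.9 mR/h.
Stay time = 52.3 mR ÷ 451.9 mR/h = 0.1157 h = 6.942 min.

6.94 min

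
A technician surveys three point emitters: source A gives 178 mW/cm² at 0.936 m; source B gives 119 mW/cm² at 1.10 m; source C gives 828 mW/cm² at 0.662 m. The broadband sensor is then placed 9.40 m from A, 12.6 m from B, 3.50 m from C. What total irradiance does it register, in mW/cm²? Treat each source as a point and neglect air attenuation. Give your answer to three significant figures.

Each source contributes Iᵢ·(dᵢ/rᵢ)²; contributions add.
A: 178 × (0.936/9.40)² = 1.765 mW/cm²
B: 119 × (1.10/12.6)² = 0.9070 mW/cm²
C: 828 × (0.662/3.50)² = 29.62 mW/cm²
Total = 1.765 + 0.9070 + 29.62 = 32.29 mW/cm².

32.3 mW/cm²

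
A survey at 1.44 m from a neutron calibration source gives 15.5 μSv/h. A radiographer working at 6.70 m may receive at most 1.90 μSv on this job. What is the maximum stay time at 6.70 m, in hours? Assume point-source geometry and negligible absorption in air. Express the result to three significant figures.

2.65 h

Since intensity falls as 1/r², rate at 6.70 m:
(1.44/6.70)² = 0.04619, so 15.5 × 0.04619 = 0.7159 μSv/h.
Stay time = 1.90 μSv ÷ 0.7159 μSv/h = 2.654 h.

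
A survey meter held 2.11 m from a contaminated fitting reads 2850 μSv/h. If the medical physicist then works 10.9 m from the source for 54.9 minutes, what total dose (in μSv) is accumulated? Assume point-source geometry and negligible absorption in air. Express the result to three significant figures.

By the inverse-square law, rate at 10.9 m:
(2.11/10.9)² = 0.03747, so 2850 × 0.03747 = 106.8 μSv/h.
Dose = rate × time = 106.8 μSv/h × 0.9150 h = 97.72 μSv.

97.7 μSv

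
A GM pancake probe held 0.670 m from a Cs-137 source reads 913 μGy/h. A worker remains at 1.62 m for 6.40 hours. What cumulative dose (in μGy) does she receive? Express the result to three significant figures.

999 μGy

Since intensity falls as 1/r², rate at 1.62 m:
913 × (0.670/1.62)² = 913 × 0.1710 = 156.1 μGy/h.
Dose = rate × time = 156.1 μGy/h × 6.400 h = 999.0 μGy.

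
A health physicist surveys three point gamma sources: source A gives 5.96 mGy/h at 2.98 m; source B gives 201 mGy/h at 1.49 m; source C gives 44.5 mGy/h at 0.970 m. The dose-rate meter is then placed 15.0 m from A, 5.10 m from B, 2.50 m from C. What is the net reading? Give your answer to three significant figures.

By superposition, sum each source's inverse-square contribution:
A: 5.96 × (2.98/15.0)² = 0.2352 mGy/h
B: 201 × (1.49/5.10)² = 17.16 mGy/h
C: 44.5 × (0.970/2.50)² = 6.699 mGy/h
Total = 0.2352 + 17.16 + 6.699 = 24.09 mGy/h.

24.1 mGy/h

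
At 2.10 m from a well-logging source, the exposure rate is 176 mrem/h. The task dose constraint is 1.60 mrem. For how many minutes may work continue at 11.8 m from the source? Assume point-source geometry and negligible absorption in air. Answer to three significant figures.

Using I₁d₁² = I₂d₂², rate at 11.8 m:
(2.10/11.8)² = 0.03167, so 176 × 0.03167 = 5.574 mrem/h.
Stay time = 1.60 mrem ÷ 5.574 mrem/h = 0.2870 h = 17.22 min.

17.2 min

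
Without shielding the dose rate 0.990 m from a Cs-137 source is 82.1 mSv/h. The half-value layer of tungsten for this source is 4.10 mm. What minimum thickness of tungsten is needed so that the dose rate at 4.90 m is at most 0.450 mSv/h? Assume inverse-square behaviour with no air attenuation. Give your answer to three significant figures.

11.9 mm

At 4.90 m, distance alone gives 82.1 × (0.990/4.90)² = 82.1 × 0.04082 = 3.351 mSv/h.
Further attenuation needed: 3.351/0.450 = 7.447.
n = log₂(7.447) = 2.897 half-value layers.
Thickness = 2.897 × 4.10 mm = 11.88 mm.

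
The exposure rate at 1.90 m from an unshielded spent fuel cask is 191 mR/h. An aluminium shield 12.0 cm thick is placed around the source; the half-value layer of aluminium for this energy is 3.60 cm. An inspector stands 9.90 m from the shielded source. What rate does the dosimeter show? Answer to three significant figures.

0.698 mR/h

Distance alone: 191 × (1.90/9.90)² = 191 × 0.03683 = 7.035 mR/h.
Shield: 12.0/3.60 = 3.333 half-value layers → attenuation 2^(−3.333) = 0.09924.
Combined: 7.035 × 0.09924 = 0.6982 mR/h.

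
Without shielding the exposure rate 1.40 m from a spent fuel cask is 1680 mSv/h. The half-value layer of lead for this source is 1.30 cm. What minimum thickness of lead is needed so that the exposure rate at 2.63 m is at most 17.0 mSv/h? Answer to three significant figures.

6.25 cm

At 2.63 m, distance alone gives (1.40/2.63)² = 0.2834, so 1680 × 0.2834 = 476.1 mSv/h.
Further attenuation needed: 476.1/17.0 = 28.01.
n = log₂(28.01) = 4.808 half-value layers.
Thickness = 4.808 × 1.30 cm = 6.250 cm.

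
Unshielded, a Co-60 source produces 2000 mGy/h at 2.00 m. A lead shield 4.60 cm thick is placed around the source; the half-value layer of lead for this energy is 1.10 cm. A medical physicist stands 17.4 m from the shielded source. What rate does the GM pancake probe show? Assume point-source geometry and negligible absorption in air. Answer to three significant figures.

Distance alone: (2.00/17.4)² = 0.01321, so 2000 × 0.01321 = 26.42 mGy/h.
Shield: 4.60/1.10 = 4.182 half-value layers → attenuation 2^(−4.182) = 0.05509.
Combined: 26.42 × 0.05509 = 1.455 mGy/h.

1.46 mGy/h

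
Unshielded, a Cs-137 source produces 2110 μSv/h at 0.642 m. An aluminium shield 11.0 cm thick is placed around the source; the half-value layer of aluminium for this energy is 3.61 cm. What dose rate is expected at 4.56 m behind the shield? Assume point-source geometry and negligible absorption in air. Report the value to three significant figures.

5.06 μSv/h

Distance alone: (0.642/4.56)² = 0.01982, so 2110 × 0.01982 = 41.82 μSv/h.
Shield: 11.0/3.61 = 3.047 half-value layers → attenuation 2^(−3.047) = 0.1210.
Combined: 41.82 × 0.1210 = 5.060 μSv/h.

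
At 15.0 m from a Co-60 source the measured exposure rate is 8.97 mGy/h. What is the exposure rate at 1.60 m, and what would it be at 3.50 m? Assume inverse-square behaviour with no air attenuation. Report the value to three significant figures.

Using I₁d₁² = I₂d₂²,
At 1.60 m: (15.0/1.60)² = 87.89, so 8.97 × 87.89 = 788.4 mGy/h
At 3.50 m: 788.4 × (1.60/3.50)² = 788.4 × 0.2090 = 164.8 mGy/h.

788 mGy/h; 165 mGy/h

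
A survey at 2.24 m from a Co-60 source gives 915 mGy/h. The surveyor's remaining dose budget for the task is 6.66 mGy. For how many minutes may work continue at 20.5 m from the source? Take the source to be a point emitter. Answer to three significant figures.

36.6 min

Using I₁d₁² = I₂d₂², rate at 20.5 m:
915 × (2.24/20.5)² = 915 × 0.01194 = 10.93 mGy/h.
Stay time = 6.66 mGy ÷ 10.93 mGy/h = 0.6093 h = 36.56 min.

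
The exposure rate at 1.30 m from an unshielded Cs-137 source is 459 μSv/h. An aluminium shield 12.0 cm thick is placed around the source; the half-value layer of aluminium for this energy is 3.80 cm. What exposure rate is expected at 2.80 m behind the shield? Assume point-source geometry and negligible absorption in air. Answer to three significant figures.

Distance alone: (1.30/2.80)² = 0.2156, so 459 × 0.2156 = 98.96 μSv/h.
Shield: 12.0/3.80 = 3.158 half-value layers → attenuation 2^(−3.158) = 0.1120.
Combined: 98.96 × 0.1120 = 11.08 μSv/h.

11.1 μSv/h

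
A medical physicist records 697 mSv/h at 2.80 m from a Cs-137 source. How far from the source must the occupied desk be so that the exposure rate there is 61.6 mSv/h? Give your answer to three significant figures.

By the inverse-square law, d₂ = d₁·√(I₁/I₂).
I₁/I₂ = 697/61.6 = 11.31, so d₂ = 2.80 × √11.31 = 9.416 m.

9.42 m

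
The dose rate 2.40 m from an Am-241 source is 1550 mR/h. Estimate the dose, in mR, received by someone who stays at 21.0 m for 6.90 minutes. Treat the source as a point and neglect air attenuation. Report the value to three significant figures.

2.33 mR

By the inverse-square law, rate at 21.0 m:
1550 × (2.40/21.0)² = 1550 × 0.01306 = 20.24 mR/h.
Dose = rate × time = 20.24 mR/h × 0.1150 h = 2.328 mR.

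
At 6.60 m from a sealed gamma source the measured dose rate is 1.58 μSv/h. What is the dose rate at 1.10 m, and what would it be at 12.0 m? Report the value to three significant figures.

By the inverse-square law,
At 1.10 m: 1.58 × (6.60/1.10)² = 1.58 × 36.00 = 56.88 μSv/h
At 12.0 m: (1.10/12.0)² = 0.008403, so 56.88 × 0.008403 = 0.4780 μSv/h.

56.9 μSv/h; 0.478 μSv/h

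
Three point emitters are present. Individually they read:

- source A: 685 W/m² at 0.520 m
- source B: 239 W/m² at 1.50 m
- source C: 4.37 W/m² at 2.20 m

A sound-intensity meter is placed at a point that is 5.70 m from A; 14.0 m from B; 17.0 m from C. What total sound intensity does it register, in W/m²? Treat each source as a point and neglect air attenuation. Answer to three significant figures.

8.52 W/m²

Each source contributes Iᵢ·(dᵢ/rᵢ)²; contributions add.
A: 685 × (0.520/5.70)² = 5.701 W/m²
B: 239 × (1.50/14.0)² = 2.744 W/m²
C: 4.37 × (2.20/17.0)² = 0.07319 W/m²
Total = 5.701 + 2.744 + 0.07319 = 8.518 W/m².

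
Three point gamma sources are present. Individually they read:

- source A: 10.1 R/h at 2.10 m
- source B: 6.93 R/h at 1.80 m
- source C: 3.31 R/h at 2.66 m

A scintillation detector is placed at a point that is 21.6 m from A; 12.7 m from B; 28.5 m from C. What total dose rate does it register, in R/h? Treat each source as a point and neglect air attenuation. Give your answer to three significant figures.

By superposition, sum each source's inverse-square contribution:
A: 10.1 × (2.10/21.6)² = 0.09547 R/h
B: 6.93 × (1.80/12.7)² = 0.1392 R/h
C: 3.31 × (2.66/28.5)² = 0.02883 R/h
Total = 0.09547 + 0.1392 + 0.02883 = 0.2635 R/h.

0.264 R/h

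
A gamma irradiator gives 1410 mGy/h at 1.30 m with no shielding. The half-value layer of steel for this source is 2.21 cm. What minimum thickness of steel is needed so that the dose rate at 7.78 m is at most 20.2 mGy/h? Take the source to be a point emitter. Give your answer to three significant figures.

2.13 cm

At 7.78 m, distance alone gives 1410 × (1.30/7.78)² = 1410 × 0.02792 = 39.37 mGy/h.
Further attenuation needed: 39.37/20.2 = 1.949.
n = log₂(1.949) = 0.9627 half-value layers.
Thickness = 0.9627 × 2.21 cm = 2.128 cm.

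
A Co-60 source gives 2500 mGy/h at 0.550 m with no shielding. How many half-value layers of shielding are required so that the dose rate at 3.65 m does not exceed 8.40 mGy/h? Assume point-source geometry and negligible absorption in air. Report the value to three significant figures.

2.76 half-value layers

At 3.65 m, distance alone gives 2500 × (0.550/3.65)² = 2500 × 0.02271 = 56.78 mGy/h.
Further attenuation needed: 56.78/8.40 = 6.760.
n = log₂(6.760) = 2.757 half-value layers.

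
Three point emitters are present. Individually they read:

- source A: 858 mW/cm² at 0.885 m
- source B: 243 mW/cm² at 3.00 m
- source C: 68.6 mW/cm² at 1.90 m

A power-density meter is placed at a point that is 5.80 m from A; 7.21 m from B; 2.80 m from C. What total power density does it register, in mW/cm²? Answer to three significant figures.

Each source contributes Iᵢ·(dᵢ/rᵢ)²; contributions add.
A: 858 × (0.885/5.80)² = 19.98 mW/cm²
B: 243 × (3.00/7.21)² = 42.07 mW/cm²
C: 68.6 × (1.90/2.80)² = 31.59 mW/cm²
Total = 19.98 + 42.07 + 31.59 = 93.64 mW/cm².

93.6 mW/cm²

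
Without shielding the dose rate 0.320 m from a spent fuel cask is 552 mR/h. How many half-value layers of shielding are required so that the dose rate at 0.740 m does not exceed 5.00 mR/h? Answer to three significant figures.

4.37 half-value layers

At 0.740 m, distance alone gives 552 × (0.320/0.740)² = 552 × 0.1870 = 103.2 mR/h.
Further attenuation needed: 103.2/5.00 = 20.64.
n = log₂(20.64) = 4.367 half-value layers.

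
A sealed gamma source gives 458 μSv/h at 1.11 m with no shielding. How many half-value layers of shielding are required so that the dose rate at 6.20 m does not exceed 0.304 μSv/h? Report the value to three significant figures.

5.59 half-value layers

At 6.20 m, distance alone gives 458 × (1.11/6.20)² = 458 × 0.03205 = 14.68 μSv/h.
Further attenuation needed: 14.68/0.304 = 48.29.
n = log₂(48.29) = 5.594 half-value layers.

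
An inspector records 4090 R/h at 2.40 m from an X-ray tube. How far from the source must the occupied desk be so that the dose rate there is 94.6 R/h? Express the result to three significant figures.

15.8 m

Intensity scales as (d₁/d₂)², so d₂ = d₁·√(I₁/I₂).
I₁/I₂ = 4090/94.6 = 43.23, so d₂ = 2.40 × √43.23 = 15.78 m.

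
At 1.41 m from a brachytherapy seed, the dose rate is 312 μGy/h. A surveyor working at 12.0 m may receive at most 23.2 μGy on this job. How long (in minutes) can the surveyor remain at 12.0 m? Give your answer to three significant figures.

323 min

By the inverse-square law, rate at 12.0 m:
(1.41/12.0)² = 0.01381, so 312 × 0.01381 = 4.309 μGy/h.
Stay time = 23.2 μGy ÷ 4.309 μGy/h = 5.384 h = 323.0 min.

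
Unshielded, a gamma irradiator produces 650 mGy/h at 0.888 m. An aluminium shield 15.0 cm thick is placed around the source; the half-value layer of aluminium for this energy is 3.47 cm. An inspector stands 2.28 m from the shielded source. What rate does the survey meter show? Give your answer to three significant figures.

4.93 mGy/h

Distance alone: (0.888/2.28)² = 0.1517, so 650 × 0.1517 = 98.61 mGy/h.
Shield: 15.0/3.47 = 4.323 half-value layers → attenuation 2^(−4.323) = 0.04996.
Combined: 98.61 × 0.04996 = 4.927 mGy/h.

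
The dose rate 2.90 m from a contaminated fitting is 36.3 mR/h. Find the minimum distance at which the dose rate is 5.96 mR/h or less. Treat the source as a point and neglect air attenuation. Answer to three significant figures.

7.16 m

Using I₁d₁² = I₂d₂², d₂ = d₁·√(I₁/I₂).
I₁/I₂ = 36.3/5.96 = 6.091, so d₂ = 2.90 × √6.091 = 7.157 m.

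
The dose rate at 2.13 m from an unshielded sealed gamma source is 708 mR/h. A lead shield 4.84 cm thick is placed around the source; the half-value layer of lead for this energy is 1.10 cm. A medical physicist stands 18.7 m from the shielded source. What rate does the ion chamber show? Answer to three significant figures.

0.435 mR/h

Distance alone: (2.13/18.7)² = 0.01297, so 708 × 0.01297 = 9.183 mR/h.
Shield: 4.84/1.10 = 4.400 half-value layers → attenuation 2^(−4.400) = 0.04737.
Combined: 9.183 × 0.04737 = 0.4350 mR/h.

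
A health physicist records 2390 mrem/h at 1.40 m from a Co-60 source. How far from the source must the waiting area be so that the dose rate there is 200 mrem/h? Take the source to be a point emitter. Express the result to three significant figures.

4.84 m

Since intensity falls as 1/r², d₂ = d₁·√(I₁/I₂).
I₁/I₂ = 2390/200 = 11.95, so d₂ = 1.40 × √11.95 = 4.840 m.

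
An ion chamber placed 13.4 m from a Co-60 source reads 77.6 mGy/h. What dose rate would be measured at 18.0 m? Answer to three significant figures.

43.0 mGy/h

Applying the 1/r² law, scaling from 13.4 m to 18.0 m:
(13.4/18.0)² = 0.5542, so 77.6 × 0.5542 = 43.01 mGy/h.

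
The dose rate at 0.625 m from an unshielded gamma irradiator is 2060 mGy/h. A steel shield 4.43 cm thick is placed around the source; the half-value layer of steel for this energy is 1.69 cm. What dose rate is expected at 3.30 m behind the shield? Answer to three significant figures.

12.0 mGy/h

Distance alone: 2060 × (0.625/3.30)² = 2060 × 0.03587 = 73.89 mGy/h.
Shield: 4.43/1.69 = 2.621 half-value layers → attenuation 2^(−2.621) = 0.1626.
Combined: 73.89 × 0.1626 = 12.01 mGy/h.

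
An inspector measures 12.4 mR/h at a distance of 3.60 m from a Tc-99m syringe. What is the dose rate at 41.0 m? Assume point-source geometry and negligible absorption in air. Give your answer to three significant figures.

By the inverse-square law, the rate at 41.0 m is
12.4 × (3.60/41.0)² = 12.4 × 0.007710 = 0.09560 mR/h.

0.0956 mR/h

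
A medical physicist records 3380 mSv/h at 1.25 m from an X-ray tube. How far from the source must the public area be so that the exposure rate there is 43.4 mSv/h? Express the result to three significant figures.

Applying the 1/r² law, d₂ = d₁·√(I₁/I₂).
I₁/I₂ = 3380/43.4 = 77.88, so d₂ = 1.25 × √77.88 = 11.03 m.

11.0 m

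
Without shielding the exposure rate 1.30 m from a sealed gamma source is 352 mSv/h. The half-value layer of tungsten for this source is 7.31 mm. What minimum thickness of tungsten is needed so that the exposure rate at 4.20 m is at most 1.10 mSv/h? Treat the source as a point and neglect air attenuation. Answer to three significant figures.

36.1 mm

At 4.20 m, distance alone gives 352 × (1.30/4.20)² = 352 × 0.09580 = 33.72 mSv/h.
Further attenuation needed: 33.72/1.10 = 30.65.
n = log₂(30.65) = 4.938 half-value layers.
Thickness = 4.938 × 7.31 mm = 36.10 mm.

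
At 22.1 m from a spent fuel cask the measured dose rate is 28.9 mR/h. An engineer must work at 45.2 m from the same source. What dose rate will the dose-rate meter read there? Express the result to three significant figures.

Applying the 1/r² law, scaling from 22.1 m to 45.2 m:
28.9 × (22.1/45.2)² = 28.9 × 0.2391 = 6.910 mR/h.

6.91 mR/h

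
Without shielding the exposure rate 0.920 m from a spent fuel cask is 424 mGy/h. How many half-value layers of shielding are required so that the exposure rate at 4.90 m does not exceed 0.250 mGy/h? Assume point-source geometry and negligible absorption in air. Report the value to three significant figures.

5.90 half-value layers

At 4.90 m, distance alone gives (0.920/4.90)² = 0.03525, so 424 × 0.03525 = 14.95 mGy/h.
Further attenuation needed: 14.95/0.250 = 59.80.
n = log₂(59.80) = 5.902 half-value layers.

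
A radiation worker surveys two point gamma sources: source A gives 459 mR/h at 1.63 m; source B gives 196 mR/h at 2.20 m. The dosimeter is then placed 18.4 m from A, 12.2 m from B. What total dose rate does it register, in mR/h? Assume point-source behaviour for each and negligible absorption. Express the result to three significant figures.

Each source contributes Iᵢ·(dᵢ/rᵢ)²; contributions add.
A: 459 × (1.63/18.4)² = 3.602 mR/h
B: 196 × (2.20/12.2)² = 6.374 mR/h
Total = 3.602 + 6.374 = 9.976 mR/h.

9.98 mR/h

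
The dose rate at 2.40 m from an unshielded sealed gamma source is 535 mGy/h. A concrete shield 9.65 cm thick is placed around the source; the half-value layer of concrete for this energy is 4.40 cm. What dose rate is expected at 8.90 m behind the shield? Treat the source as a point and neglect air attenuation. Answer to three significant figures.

Distance alone: 535 × (2.40/8.90)² = 535 × 0.07272 = 38.91 mGy/h.
Shield: 9.65/4.40 = 2.193 half-value layers → attenuation 2^(−2.193) = 0.2187.
Combined: 38.91 × 0.2187 = 8.510 mGy/h.

8.51 mGy/h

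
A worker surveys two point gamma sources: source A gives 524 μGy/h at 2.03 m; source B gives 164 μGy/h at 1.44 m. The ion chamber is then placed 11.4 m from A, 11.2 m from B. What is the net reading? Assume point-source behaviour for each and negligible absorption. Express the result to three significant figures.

Each source contributes Iᵢ·(dᵢ/rᵢ)²; contributions add.
A: 524 × (2.03/11.4)² = 16.62 μGy/h
B: 164 × (1.44/11.2)² = 2.711 μGy/h
Total = 16.62 + 2.711 = 19.33 μGy/h.

19.3 μGy/h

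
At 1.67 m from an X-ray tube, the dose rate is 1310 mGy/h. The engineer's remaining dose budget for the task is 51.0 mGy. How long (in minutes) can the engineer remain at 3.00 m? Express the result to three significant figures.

Intensity scales as (d₁/d₂)², so rate at 3.00 m:
1310 × (1.67/3.00)² = 1310 × 0.3099 = 406.0 mGy/h.
Stay time = 51.0 mGy ÷ 406.0 mGy/h = 0.1256 h = 7.536 min.

7.54 min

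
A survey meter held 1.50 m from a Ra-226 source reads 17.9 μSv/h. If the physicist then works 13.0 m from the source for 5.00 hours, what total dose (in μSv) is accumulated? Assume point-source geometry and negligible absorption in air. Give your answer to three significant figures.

1.19 μSv

Applying the 1/r² law, rate at 13.0 m:
(1.50/13.0)² = 0.01331, so 17.9 × 0.01331 = 0.2382 μSv/h.
Dose = rate × time = 0.2382 μSv/h × 5.000 h = 1.191 μSv.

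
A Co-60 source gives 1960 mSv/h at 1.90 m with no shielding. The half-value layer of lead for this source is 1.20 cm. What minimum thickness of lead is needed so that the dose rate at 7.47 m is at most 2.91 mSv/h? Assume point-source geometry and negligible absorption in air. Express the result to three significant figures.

6.53 cm

At 7.47 m, distance alone gives (1.90/7.47)² = 0.06469, so 1960 × 0.06469 = 126.8 mSv/h.
Further attenuation needed: 126.8/2.91 = 43.57.
n = log₂(43.57) = 5.445 half-value layers.
Thickness = 5.445 × 1.20 cm = 6.534 cm.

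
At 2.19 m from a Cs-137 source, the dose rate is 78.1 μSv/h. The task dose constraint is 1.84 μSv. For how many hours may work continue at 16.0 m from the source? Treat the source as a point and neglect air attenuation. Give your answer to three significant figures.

1.26 h

Intensity scales as (d₁/d₂)², so rate at 16.0 m:
78.1 × (2.19/16.0)² = 78.1 × 0.01873 = 1.463 μSv/h.
Stay time = 1.84 μSv ÷ 1.463 μSv/h = 1.258 h.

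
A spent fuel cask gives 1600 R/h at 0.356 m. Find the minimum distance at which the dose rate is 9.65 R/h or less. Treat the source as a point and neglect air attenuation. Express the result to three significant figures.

4.58 m

Using I₁d₁² = I₂d₂², d₂ = d₁·√(I₁/I₂).
I₁/I₂ = 1600/9.65 = 165.8, so d₂ = 0.356 × √165.8 = 4.584 m.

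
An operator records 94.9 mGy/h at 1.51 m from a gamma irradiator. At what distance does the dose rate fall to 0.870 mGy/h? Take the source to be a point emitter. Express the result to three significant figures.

15.8 m

Intensity scales as (d₁/d₂)², so d₂ = d₁·√(I₁/I₂).
I₁/I₂ = 94.9/0.870 = 109.1, so d₂ = 1.51 × √109.1 = 15.77 m.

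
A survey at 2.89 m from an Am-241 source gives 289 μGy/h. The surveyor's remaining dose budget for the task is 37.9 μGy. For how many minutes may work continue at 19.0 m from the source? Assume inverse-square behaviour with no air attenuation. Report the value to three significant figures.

340 min

Since intensity falls as 1/r², rate at 19.0 m:
(2.89/19.0)² = 0.02314, so 289 × 0.02314 = 6.687 μGy/h.
Stay time = 37.9 μGy ÷ 6.687 μGy/h = 5.668 h = 340.1 min.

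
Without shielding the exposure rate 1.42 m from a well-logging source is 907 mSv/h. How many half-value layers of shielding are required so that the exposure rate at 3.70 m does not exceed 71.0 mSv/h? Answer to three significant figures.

0.912 half-value layers

At 3.70 m, distance alone gives 907 × (1.42/3.70)² = 907 × 0.1473 = 133.6 mSv/h.
Further attenuation needed: 133.6/71.0 = 1.882.
n = log₂(1.882) = 0.9123 half-value layers.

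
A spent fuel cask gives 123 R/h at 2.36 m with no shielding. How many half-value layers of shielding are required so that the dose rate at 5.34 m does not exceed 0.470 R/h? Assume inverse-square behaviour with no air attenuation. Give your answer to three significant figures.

5.68 half-value layers

At 5.34 m, distance alone gives (2.36/5.34)² = 0.1953, so 123 × 0.1953 = 24.02 R/h.
Further attenuation needed: 24.02/0.470 = 51.11.
n = log₂(51.11) = 5.676 half-value layers.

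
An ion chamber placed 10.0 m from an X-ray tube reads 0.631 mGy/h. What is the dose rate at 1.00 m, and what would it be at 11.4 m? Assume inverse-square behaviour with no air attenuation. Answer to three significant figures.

Intensity scales as (d₁/d₂)², so
At 1.00 m: (10.0/1.00)² = 100.0, so 0.631 × 100.0 = 63.10 mGy/h
At 11.4 m: 63.10 × (1.00/11.4)² = 63.10 × 0.007695 = 0.4856 mGy/h.

63.1 mGy/h; 0.486 mGy/h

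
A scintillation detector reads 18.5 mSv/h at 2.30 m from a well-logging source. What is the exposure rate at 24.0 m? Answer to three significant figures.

By the inverse-square law, the rate at 24.0 m is
18.5 × (2.30/24.0)² = 18.5 × 0.009184 = 0.1699 mSv/h.

0.170 mSv/h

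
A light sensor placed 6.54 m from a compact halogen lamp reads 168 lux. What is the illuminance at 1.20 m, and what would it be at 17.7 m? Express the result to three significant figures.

4990 lux; 22.9 lux

Since intensity falls as 1/r²,
At 1.20 m: 168 × (6.54/1.20)² = 168 × 29.70 = 4990 lux
At 17.7 m: (1.20/17.7)² = 0.004596, so 4990 × 0.004596 = 22.93 lux.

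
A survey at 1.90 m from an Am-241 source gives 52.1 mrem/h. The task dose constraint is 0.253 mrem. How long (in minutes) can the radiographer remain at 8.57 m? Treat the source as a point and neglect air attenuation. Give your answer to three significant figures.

5.93 min

Intensity scales as (d₁/d₂)², so rate at 8.57 m:
(1.90/8.57)² = 0.04915, so 52.1 × 0.04915 = 2.561 mrem/h.
Stay time = 0.253 mrem ÷ 2.561 mrem/h = 0.09879 h = 5.927 min.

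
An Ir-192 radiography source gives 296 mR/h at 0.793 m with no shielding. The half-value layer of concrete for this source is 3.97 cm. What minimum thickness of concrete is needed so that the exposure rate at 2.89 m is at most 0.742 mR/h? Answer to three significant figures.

19.5 cm

At 2.89 m, distance alone gives (0.793/2.89)² = 0.07529, so 296 × 0.07529 = 22.29 mR/h.
Further attenuation needed: 22.29/0.742 = 30.04.
n = log₂(30.04) = 4.909 half-value layers.
Thickness = 4.909 × 3.97 cm = 19.49 cm.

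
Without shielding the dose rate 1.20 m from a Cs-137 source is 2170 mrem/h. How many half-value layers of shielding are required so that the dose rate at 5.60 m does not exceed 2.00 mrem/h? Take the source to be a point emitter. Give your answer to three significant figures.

5.64 half-value layers

At 5.60 m, distance alone gives (1.20/5.60)² = 0.04592, so 2170 × 0.04592 = 99.65 mrem/h.
Further attenuation needed: 99.65/2.00 = 49.83.
n = log₂(49.83) = 5.639 half-value layers.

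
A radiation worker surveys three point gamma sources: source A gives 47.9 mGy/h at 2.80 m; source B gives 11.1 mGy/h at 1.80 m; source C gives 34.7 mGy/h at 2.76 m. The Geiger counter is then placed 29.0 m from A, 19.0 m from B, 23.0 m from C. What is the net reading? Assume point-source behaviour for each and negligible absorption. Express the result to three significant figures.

Each source contributes Iᵢ·(dᵢ/rᵢ)²; contributions add.
A: 47.9 × (2.80/29.0)² = 0.4465 mGy/h
B: 11.1 × (1.80/19.0)² = 0.09962 mGy/h
C: 34.7 × (2.76/23.0)² = 0.4997 mGy/h
Total = 0.4465 + 0.09962 + 0.4997 = 1.046 mGy/h.

1.05 mGy/h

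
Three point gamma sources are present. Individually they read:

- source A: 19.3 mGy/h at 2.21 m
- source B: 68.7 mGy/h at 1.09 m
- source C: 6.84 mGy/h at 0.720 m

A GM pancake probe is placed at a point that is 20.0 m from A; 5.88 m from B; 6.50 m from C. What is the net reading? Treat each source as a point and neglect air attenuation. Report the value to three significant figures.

By superposition, sum each source's inverse-square contribution:
A: 19.3 × (2.21/20.0)² = 0.2357 mGy/h
B: 68.7 × (1.09/5.88)² = 2.361 mGy/h
C: 6.84 × (0.720/6.50)² = 0.08393 mGy/h
Total = 0.2357 + 2.361 + 0.08393 = 2.681 mGy/h.

2.68 mGy/h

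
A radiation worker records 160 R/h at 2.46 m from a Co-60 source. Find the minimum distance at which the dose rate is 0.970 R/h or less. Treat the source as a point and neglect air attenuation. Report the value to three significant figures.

31.6 m

Since intensity falls as 1/r², d₂ = d₁·√(I₁/I₂).
I₁/I₂ = 160/0.970 = 164.9, so d₂ = 2.46 × √164.9 = 31.59 m.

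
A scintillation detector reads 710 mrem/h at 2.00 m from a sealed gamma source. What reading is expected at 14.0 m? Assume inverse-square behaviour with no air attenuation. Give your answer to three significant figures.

14.5 mrem/h

By the inverse-square law, the rate at 14.0 m is
(2.00/14.0)² = 0.02041, so 710 × 0.02041 = 14.49 mrem/h.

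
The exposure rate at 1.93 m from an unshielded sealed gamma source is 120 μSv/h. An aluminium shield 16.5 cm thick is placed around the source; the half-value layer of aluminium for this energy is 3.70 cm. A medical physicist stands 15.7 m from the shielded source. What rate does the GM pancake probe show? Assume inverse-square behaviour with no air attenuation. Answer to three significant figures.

0.0824 μSv/h

Distance alone: (1.93/15.7)² = 0.01511, so 120 × 0.01511 = 1.813 μSv/h.
Shield: 16.5/3.70 = 4.459 half-value layers → attenuation 2^(−4.459) = 0.04547.
Combined: 1.813 × 0.04547 = 0.08244 μSv/h.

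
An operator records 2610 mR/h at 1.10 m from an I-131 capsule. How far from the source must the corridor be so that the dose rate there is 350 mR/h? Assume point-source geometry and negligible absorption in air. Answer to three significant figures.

3.00 m

Intensity scales as (d₁/d₂)², so d₂ = d₁·√(I₁/I₂).
I₁/I₂ = 2610/350 = 7.457, so d₂ = 1.10 × √7.457 = 3.004 m.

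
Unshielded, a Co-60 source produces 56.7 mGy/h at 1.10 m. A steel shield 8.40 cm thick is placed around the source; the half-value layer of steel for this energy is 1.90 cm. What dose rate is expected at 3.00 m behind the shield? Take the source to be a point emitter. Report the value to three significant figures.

Distance alone: (1.10/3.00)² = 0.1344, so 56.7 × 0.1344 = 7.620 mGy/h.
Shield: 8.40/1.90 = 4.421 half-value layers → attenuation 2^(−4.421) = 0.04668.
Combined: 7.620 × 0.04668 = 0.3557 mGy/h.

0.356 mGy/h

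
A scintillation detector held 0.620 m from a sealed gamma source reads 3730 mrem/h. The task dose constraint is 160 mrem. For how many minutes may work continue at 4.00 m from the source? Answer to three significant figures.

107 min

Using I₁d₁² = I₂d₂², rate at 4.00 m:
3730 × (0.620/4.00)² = 3730 × 0.02403 = 89.63 mrem/h.
Stay time = 160 mrem ÷ 89.63 mrem/h = 1.785 h = 107.1 min.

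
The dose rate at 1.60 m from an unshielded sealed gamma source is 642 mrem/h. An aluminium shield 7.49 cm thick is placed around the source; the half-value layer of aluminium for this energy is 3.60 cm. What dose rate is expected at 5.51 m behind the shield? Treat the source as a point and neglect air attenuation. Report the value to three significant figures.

Distance alone: (1.60/5.51)² = 0.08432, so 642 × 0.08432 = 54.13 mrem/h.
Shield: 7.49/3.60 = 2.081 half-value layers → attenuation 2^(−2.081) = 0.2364.
Combined: 54.13 × 0.2364 = 12.80 mrem/h.

12.8 mrem/h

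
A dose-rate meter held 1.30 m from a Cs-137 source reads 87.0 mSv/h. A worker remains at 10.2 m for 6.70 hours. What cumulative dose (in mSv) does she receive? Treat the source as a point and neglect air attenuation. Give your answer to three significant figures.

Applying the 1/r² law, rate at 10.2 m:
87.0 × (1.30/10.2)² = 87.0 × 0.01624 = 1.413 mSv/h.
Dose = rate × time = 1.413 mSv/h × 6.700 h = 9.467 mSv.

9.47 mSv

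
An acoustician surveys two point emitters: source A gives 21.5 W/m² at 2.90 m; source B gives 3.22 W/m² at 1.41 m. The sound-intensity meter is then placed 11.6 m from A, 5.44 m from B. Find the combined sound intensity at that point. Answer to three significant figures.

By superposition, sum each source's inverse-square contribution:
A: 21.5 × (2.90/11.6)² = 1.344 W/m²
B: 3.22 × (1.41/5.44)² = 0.2163 W/m²
Total = 1.344 + 0.2163 = 1.560 W/m².

1.56 W/m²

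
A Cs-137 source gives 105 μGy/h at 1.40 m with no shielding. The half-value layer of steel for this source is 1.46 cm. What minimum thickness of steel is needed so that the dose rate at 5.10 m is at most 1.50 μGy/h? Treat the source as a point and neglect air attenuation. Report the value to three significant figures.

3.50 cm

At 5.10 m, distance alone gives (1.40/5.10)² = 0.07536, so 105 × 0.07536 = 7.913 μGy/h.
Further attenuation needed: 7.913/1.50 = 5.275.
n = log₂(5.275) = 2.399 half-value layers.
Thickness = 2.399 × 1.46 cm = 3.503 cm.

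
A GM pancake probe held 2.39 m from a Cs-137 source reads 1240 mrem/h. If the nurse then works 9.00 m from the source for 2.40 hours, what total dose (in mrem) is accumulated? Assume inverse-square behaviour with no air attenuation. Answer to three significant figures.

Using I₁d₁² = I₂d₂², rate at 9.00 m:
(2.39/9.00)² = 0.07052, so 1240 × 0.07052 = 87.44 mrem/h.
Dose = rate × time = 87.44 mrem/h × 2.400 h = 209.9 mrem.

210 mrem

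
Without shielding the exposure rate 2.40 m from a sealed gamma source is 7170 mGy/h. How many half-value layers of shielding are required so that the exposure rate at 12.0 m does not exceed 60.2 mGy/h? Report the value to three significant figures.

At 12.0 m, distance alone gives (2.40/12.0)² = 0.04000, so 7170 × 0.04000 = 286.8 mGy/h.
Further attenuation needed: 286.8/60.2 = 4.764.
n = log₂(4.764) = 2.252 half-value layers.

2.25 half-value layers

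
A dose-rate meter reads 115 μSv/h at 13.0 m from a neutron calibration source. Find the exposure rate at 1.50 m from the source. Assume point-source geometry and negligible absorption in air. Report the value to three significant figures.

Using I₁d₁² = I₂d₂², the rate at 1.50 m is
(13.0/1.50)² = 75.11, so 115 × 75.11 = 8638 μSv/h.

8640 μSv/h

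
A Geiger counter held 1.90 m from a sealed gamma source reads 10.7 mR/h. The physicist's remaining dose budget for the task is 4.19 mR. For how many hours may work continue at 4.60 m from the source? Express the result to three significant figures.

Applying the 1/r² law, rate at 4.60 m:
(1.90/4.60)² = 0.1706, so 10.7 × 0.1706 = 1.825 mR/h.
Stay time = 4.19 mR ÷ 1.825 mR/h = 2.296 h.

2.30 h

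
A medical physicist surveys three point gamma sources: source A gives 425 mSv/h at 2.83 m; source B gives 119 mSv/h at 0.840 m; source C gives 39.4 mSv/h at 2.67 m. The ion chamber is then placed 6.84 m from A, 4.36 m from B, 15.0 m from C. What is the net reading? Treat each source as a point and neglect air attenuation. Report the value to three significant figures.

By superposition, sum each source's inverse-square contribution:
A: 425 × (2.83/6.84)² = 72.75 mSv/h
B: 119 × (0.840/4.36)² = 4.417 mSv/h
C: 39.4 × (2.67/15.0)² = 1.248 mSv/h
Total = 72.75 + 4.417 + 1.248 = 78.42 mSv/h.

78.4 mSv/h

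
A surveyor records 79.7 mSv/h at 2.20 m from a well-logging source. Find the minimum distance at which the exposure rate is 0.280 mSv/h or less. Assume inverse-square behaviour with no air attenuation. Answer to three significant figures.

37.1 m

Applying the 1/r² law, d₂ = d₁·√(I₁/I₂).
I₁/I₂ = 79.7/0.280 = 284.6, so d₂ = 2.20 × √284.6 = 37.11 m.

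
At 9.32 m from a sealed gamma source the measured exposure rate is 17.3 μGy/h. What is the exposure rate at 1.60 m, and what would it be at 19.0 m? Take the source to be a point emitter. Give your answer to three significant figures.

By the inverse-square law,
At 1.60 m: 17.3 × (9.32/1.60)² = 17.3 × 33.93 = 587.0 μGy/h
At 19.0 m: (1.60/19.0)² = 0.007091, so 587.0 × 0.007091 = 4.162 μGy/h.

587 μGy/h; 4.16 μGy/h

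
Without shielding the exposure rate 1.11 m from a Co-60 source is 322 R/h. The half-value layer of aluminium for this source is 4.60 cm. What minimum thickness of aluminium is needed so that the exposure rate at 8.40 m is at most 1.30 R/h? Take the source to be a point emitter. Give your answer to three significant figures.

9.72 cm

At 8.40 m, distance alone gives (1.11/8.40)² = 0.01746, so 322 × 0.01746 = 5.622 R/h.
Further attenuation needed: 5.622/1.30 = 4.325.
n = log₂(4.325) = 2.113 half-value layers.
Thickness = 2.113 × 4.60 cm = 9.720 cm.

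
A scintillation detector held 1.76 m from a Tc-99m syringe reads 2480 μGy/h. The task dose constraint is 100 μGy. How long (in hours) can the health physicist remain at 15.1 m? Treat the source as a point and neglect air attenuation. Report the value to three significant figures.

2.97 h

Using I₁d₁² = I₂d₂², rate at 15.1 m:
(1.76/15.1)² = 0.01359, so 2480 × 0.01359 = 33.70 μGy/h.
Stay time = 100 μGy ÷ 33.70 μGy/h = 2.967 h.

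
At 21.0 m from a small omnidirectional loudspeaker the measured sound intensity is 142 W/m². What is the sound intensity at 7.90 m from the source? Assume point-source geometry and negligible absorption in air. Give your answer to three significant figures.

1000 W/m²

Since intensity falls as 1/r², scaling from 21.0 m to 7.90 m:
(21.0/7.90)² = 7.066, so 142 × 7.066 = 1003 W/m².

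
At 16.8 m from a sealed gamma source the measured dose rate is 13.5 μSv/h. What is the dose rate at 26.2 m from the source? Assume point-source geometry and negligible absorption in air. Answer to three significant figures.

Applying the 1/r² law, scaling from 16.8 m to 26.2 m:
13.5 × (16.8/26.2)² = 13.5 × 0.4112 = 5.551 μSv/h.

5.55 μSv/h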